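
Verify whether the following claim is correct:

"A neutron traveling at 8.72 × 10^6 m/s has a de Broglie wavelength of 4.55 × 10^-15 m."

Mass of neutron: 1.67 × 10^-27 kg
False

The claim is incorrect.

Using λ = h/(mv):
λ = (6.626 × 10^-34 J·s) / (1.67 × 10^-27 kg × 8.72 × 10^6 m/s)
λ = 4.55 × 10^-14 m

The actual wavelength differs from the claimed 4.55 × 10^-15 m.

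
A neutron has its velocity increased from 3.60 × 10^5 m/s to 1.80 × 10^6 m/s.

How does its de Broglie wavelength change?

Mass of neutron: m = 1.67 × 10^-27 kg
The wavelength decreases by a factor of 5.

Using λ = h/(mv):

Initial wavelength: λ₁ = h/(mv₁) = 1.10 × 10^-12 m
Final wavelength: λ₂ = h/(mv₂) = 2.20 × 10^-13 m

Since λ ∝ 1/v, when velocity increases by a factor of 5, the wavelength decreases by a factor of 5.

λ₂/λ₁ = v₁/v₂ = 1/5

The wavelength decreases by a factor of 5.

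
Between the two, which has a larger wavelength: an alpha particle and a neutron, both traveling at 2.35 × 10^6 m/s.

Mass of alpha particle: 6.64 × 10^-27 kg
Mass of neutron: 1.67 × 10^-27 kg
The neutron has the longer wavelength.

Using λ = h/(mv), since both particles have the same velocity, the wavelength depends only on mass.

For alpha particle: λ₁ = h/(m₁v) = 4.25 × 10^-14 m
For neutron: λ₂ = h/(m₂v) = 1.69 × 10^-13 m

Since λ ∝ 1/m at constant velocity, the lighter particle has the longer wavelength.

The neutron has the longer de Broglie wavelength.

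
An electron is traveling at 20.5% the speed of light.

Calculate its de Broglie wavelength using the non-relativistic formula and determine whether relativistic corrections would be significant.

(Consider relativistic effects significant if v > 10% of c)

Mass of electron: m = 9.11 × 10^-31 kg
Yes, relativistic corrections are needed.

Using the non-relativistic de Broglie formula λ = h/(mv):

v = 20.5% × c = 6.146 × 10^7 m/s

λ = h/(mv)
λ = (6.626 × 10^-34 J·s) / (9.11 × 10^-31 kg × 6.146 × 10^7 m/s)
λ = 1.18 × 10^-11 m

Since v = 20.5% of c > 10% of c, relativistic corrections ARE significant and the actual wavelength would differ from this non-relativistic estimate.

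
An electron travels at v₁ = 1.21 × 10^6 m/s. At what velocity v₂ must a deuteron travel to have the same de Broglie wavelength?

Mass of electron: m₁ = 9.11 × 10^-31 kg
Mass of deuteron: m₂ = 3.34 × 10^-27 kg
v₂ = 3.30 × 10^2 m/s

For equal de Broglie wavelengths: λ₁ = λ₂

h/(m₁v₁) = h/(m₂v₂)
m₁v₁ = m₂v₂
v₂ = v₁ · (m₁/m₂)

v₂ = 1.21 × 10^6 m/s × (9.11 × 10^-31 kg / 3.34 × 10^-27 kg)
v₂ = 3.30 × 10^2 m/s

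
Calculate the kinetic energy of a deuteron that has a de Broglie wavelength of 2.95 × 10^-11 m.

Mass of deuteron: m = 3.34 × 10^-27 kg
7.55 × 10^-20 J (or 0.471 eV)

From λ = h/√(2mKE), we solve for KE:

λ² = h²/(2mKE)
KE = h²/(2mλ²)
KE = (6.626 × 10^-34 J·s)² / (2 × 3.34 × 10^-27 kg × (2.95 × 10^-11 m)²)
KE = 7.55 × 10^-20 J
KE = 0.471 eV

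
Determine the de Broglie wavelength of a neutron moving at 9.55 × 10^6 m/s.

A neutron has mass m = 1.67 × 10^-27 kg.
4.15 × 10^-14 m

Using the de Broglie relation λ = h/(mv):

λ = h/(mv)
λ = (6.626 × 10^-34 J·s) / (1.67 × 10^-27 kg × 9.55 × 10^6 m/s)
λ = 4.15 × 10^-14 m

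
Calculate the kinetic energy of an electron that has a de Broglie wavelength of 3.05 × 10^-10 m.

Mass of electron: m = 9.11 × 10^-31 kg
2.59 × 10^-18 J (or 16.2 eV)

From λ = h/√(2mKE), we solve for KE:

λ² = h²/(2mKE)
KE = h²/(2mλ²)
KE = (6.626 × 10^-34 J·s)² / (2 × 9.11 × 10^-31 kg × (3.05 × 10^-10 m)²)
KE = 2.59 × 10^-18 J
KE = 16.2 eV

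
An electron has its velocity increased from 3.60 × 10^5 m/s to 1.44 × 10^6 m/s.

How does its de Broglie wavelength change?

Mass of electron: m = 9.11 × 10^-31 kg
The wavelength decreases by a factor of 4.

Using λ = h/(mv):

Initial wavelength: λ₁ = h/(mv₁) = 2.02 × 10^-9 m
Final wavelength: λ₂ = h/(mv₂) = 5.05 × 10^-10 m

Since λ ∝ 1/v, when velocity increases by a factor of 4, the wavelength decreases by a factor of 4.

λ₂/λ₁ = v₁/v₂ = 1/4

The wavelength decreases by a factor of 4.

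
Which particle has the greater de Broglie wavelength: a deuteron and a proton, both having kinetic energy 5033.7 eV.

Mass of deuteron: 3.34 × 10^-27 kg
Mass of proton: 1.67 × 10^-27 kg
The proton has the longer wavelength.

Using λ = h/√(2mKE):

For deuteron: λ₁ = h/√(2m₁KE) = 2.85 × 10^-13 m
For proton: λ₂ = h/√(2m₂KE) = 4.04 × 10^-13 m

Since λ ∝ 1/√m at constant kinetic energy, the lighter particle has the longer wavelength.

The proton has the longer de Broglie wavelength.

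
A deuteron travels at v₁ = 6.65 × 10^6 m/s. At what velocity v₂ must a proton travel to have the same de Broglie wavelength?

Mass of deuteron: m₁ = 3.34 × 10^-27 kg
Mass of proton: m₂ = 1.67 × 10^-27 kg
v₂ = 1.33 × 10^7 m/s

For equal de Broglie wavelengths: λ₁ = λ₂

h/(m₁v₁) = h/(m₂v₂)
m₁v₁ = m₂v₂
v₂ = v₁ · (m₁/m₂)

v₂ = 6.65 × 10^6 m/s × (3.34 × 10^-27 kg / 1.67 × 10^-27 kg)
v₂ = 1.33 × 10^7 m/s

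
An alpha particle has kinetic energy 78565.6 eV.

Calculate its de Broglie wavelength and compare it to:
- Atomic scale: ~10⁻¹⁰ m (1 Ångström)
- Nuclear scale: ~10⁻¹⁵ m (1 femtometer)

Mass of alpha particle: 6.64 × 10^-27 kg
λ = 5.12 × 10^-14 m, which is between nuclear and atomic scales.

Using λ = h/√(2mKE):

KE = 78565.6 eV = 1.259 × 10^-14 J

λ = h/√(2mKE)
λ = (6.626 × 10^-34 J·s) / √(2 × 6.64 × 10^-27 kg × 1.259 × 10^-14 J)
λ = 5.12 × 10^-14 m

Comparison:
- Atomic scale (10⁻¹⁰ m): λ is 0.00051× this size
- Nuclear scale (10⁻¹⁵ m): λ is 51× this size

The wavelength is between nuclear and atomic scales.

This wavelength is appropriate for probing atomic structure but too large for nuclear physics experiments.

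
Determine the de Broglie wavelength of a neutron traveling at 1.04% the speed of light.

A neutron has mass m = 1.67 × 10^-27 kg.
1.27 × 10^-13 m

Using the de Broglie relation λ = h/(mv):

v = 1.04% × c = 3.118 × 10^6 m/s

λ = h/(mv)
λ = (6.626 × 10^-34 J·s) / (1.67 × 10^-27 kg × 3.118 × 10^6 m/s)
λ = 1.27 × 10^-13 m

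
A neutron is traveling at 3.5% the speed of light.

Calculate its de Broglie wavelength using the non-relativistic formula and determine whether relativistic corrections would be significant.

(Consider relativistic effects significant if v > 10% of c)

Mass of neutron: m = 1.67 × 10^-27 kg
No, relativistic corrections are not needed.

Using the non-relativistic de Broglie formula λ = h/(mv):

v = 3.5% × c = 1.049 × 10^7 m/s

λ = h/(mv)
λ = (6.626 × 10^-34 J·s) / (1.67 × 10^-27 kg × 1.049 × 10^7 m/s)
λ = 3.78 × 10^-14 m

Since v = 3.5% of c < 10% of c, relativistic corrections are NOT significant and this non-relativistic result is a good approximation.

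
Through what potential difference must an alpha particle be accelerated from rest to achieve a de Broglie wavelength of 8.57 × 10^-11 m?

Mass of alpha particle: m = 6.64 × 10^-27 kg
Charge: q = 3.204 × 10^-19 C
1.40 × 10^-2 V

From λ = h/√(2mqV), we solve for V:

λ² = h²/(2mqV)
V = h²/(2mqλ²)
V = (6.626 × 10^-34 J·s)² / (2 × 6.64 × 10^-27 kg × 3.204 × 10^-19 C × (8.57 × 10^-11 m)²)
V = 1.40 × 10^-2 V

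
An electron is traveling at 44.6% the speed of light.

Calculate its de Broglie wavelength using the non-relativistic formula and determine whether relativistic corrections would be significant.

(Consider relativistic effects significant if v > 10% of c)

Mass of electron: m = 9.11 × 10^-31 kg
Yes, relativistic corrections are needed.

Using the non-relativistic de Broglie formula λ = h/(mv):

v = 44.6% × c = 1.337 × 10^8 m/s

λ = h/(mv)
λ = (6.626 × 10^-34 J·s) / (9.11 × 10^-31 kg × 1.337 × 10^8 m/s)
λ = 5.44 × 10^-12 m

Since v = 44.6% of c > 10% of c, relativistic corrections ARE significant and the actual wavelength would differ from this non-relativistic estimate.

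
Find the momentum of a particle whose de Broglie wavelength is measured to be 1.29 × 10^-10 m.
5.14 × 10^-24 kg·m/s

From the de Broglie relation λ = h/p, we solve for p:

p = h/λ
p = (6.626 × 10^-34 J·s) / (1.29 × 10^-10 m)
p = 5.14 × 10^-24 kg·m/s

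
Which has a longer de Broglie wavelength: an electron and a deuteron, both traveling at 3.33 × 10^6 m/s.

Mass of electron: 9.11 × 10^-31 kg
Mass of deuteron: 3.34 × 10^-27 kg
The electron has the longer wavelength.

Using λ = h/(mv), since both particles have the same velocity, the wavelength depends only on mass.

For electron: λ₁ = h/(m₁v) = 2.18 × 10^-10 m
For deuteron: λ₂ = h/(m₂v) = 5.96 × 10^-14 m

Since λ ∝ 1/m at constant velocity, the lighter particle has the longer wavelength.

The electron has the longer de Broglie wavelength.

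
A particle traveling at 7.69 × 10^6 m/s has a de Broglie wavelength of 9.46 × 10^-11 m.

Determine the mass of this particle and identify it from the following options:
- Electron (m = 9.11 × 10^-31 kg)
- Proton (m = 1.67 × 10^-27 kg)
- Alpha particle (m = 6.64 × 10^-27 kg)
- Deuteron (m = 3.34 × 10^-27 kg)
The particle is an electron.

From λ = h/(mv), solve for mass:

m = h/(λv)
m = (6.626 × 10^-34 J·s) / (9.46 × 10^-11 m × 7.69 × 10^6 m/s)
m = 9.11 × 10^-31 kg

Comparing with the listed masses, this is closest to an electron.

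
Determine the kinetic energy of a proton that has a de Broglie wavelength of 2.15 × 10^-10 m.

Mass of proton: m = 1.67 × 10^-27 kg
2.84 × 10^-21 J (or 0.0177 eV)

From λ = h/√(2mKE), we solve for KE:

λ² = h²/(2mKE)
KE = h²/(2mλ²)
KE = (6.626 × 10^-34 J·s)² / (2 × 1.67 × 10^-27 kg × (2.15 × 10^-10 m)²)
KE = 2.84 × 10^-21 J
KE = 0.0177 eV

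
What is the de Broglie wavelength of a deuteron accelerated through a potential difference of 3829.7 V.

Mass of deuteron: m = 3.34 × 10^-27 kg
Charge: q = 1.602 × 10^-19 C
3.27 × 10^-13 m

When a particle is accelerated through voltage V, it gains kinetic energy KE = qV.

The de Broglie wavelength is then λ = h/√(2mqV):

λ = h/√(2mqV)
λ = (6.626 × 10^-34 J·s) / √(2 × 3.34 × 10^-27 kg × 1.602 × 10^-19 C × 3829.7 V)
λ = 3.27 × 10^-13 m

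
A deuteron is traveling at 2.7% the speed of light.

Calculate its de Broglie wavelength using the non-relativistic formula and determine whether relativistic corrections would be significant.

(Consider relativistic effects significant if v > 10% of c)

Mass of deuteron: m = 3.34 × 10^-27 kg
No, relativistic corrections are not needed.

Using the non-relativistic de Broglie formula λ = h/(mv):

v = 2.7% × c = 8.094 × 10^6 m/s

λ = h/(mv)
λ = (6.626 × 10^-34 J·s) / (3.34 × 10^-27 kg × 8.094 × 10^6 m/s)
λ = 2.45 × 10^-14 m

Since v = 2.7% of c < 10% of c, relativistic corrections are NOT significant and this non-relativistic result is a good approximation.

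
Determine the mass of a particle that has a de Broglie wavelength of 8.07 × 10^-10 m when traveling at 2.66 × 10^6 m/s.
3.09 × 10^-31 kg

From the de Broglie relation λ = h/(mv), we solve for m:

m = h/(λv)
m = (6.626 × 10^-34 J·s) / (8.07 × 10^-10 m × 2.66 × 10^6 m/s)
m = 3.09 × 10^-31 kg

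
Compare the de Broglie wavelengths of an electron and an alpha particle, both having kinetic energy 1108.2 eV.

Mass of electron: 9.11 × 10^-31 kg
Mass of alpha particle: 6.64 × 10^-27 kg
The electron has the longer wavelength.

Using λ = h/√(2mKE):

For electron: λ₁ = h/√(2m₁KE) = 3.68 × 10^-11 m
For alpha particle: λ₂ = h/√(2m₂KE) = 4.32 × 10^-13 m

Since λ ∝ 1/√m at constant kinetic energy, the lighter particle has the longer wavelength.

The electron has the longer de Broglie wavelength.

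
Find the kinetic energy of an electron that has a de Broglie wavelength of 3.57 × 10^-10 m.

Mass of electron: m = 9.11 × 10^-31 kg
1.89 × 10^-18 J (or 11.8 eV)

From λ = h/√(2mKE), we solve for KE:

λ² = h²/(2mKE)
KE = h²/(2mλ²)
KE = (6.626 × 10^-34 J·s)² / (2 × 9.11 × 10^-31 kg × (3.57 × 10^-10 m)²)
KE = 1.89 × 10^-18 J
KE = 11.8 eV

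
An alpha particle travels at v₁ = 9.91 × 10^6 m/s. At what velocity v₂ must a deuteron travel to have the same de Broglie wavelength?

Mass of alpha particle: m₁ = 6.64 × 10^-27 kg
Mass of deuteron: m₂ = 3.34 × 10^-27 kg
v₂ = 1.97 × 10^7 m/s

For equal de Broglie wavelengths: λ₁ = λ₂

h/(m₁v₁) = h/(m₂v₂)
m₁v₁ = m₂v₂
v₂ = v₁ · (m₁/m₂)

v₂ = 9.91 × 10^6 m/s × (6.64 × 10^-27 kg / 3.34 × 10^-27 kg)
v₂ = 1.97 × 10^7 m/s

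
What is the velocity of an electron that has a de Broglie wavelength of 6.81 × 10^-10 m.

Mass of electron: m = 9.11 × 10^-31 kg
1.07 × 10^6 m/s

From the de Broglie relation λ = h/(mv), we solve for v:

v = h/(mλ)
v = (6.626 × 10^-34 J·s) / (9.11 × 10^-31 kg × 6.81 × 10^-10 m)
v = 1.07 × 10^6 m/s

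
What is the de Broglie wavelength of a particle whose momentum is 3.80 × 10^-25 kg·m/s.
1.74 × 10^-9 m

Using the de Broglie relation λ = h/p:

λ = h/p
λ = (6.626 × 10^-34 J·s) / (3.80 × 10^-25 kg·m/s)
λ = 1.74 × 10^-9 m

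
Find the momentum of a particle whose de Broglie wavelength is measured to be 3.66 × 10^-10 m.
1.81 × 10^-24 kg·m/s

From the de Broglie relation λ = h/p, we solve for p:

p = h/λ
p = (6.626 × 10^-34 J·s) / (3.66 × 10^-10 m)
p = 1.81 × 10^-24 kg·m/s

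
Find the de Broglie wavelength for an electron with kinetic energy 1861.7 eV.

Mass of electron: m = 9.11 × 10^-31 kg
2.84 × 10^-11 m

Using λ = h/√(2mKE):

First convert KE to Joules: KE = 1861.7 eV = 2.983 × 10^-16 J

λ = h/√(2mKE)
λ = (6.626 × 10^-34 J·s) / √(2 × 9.11 × 10^-31 kg × 2.983 × 10^-16 J)
λ = 2.84 × 10^-11 m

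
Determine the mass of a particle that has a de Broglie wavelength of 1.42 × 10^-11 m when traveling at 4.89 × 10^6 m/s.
9.54 × 10^-30 kg

From the de Broglie relation λ = h/(mv), we solve for m:

m = h/(λv)
m = (6.626 × 10^-34 J·s) / (1.42 × 10^-11 m × 4.89 × 10^6 m/s)
m = 9.54 × 10^-30 kg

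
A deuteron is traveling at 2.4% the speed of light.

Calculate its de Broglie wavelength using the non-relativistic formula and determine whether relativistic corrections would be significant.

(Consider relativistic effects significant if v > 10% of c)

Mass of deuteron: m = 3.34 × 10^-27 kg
No, relativistic corrections are not needed.

Using the non-relativistic de Broglie formula λ = h/(mv):

v = 2.4% × c = 7.195 × 10^6 m/s

λ = h/(mv)
λ = (6.626 × 10^-34 J·s) / (3.34 × 10^-27 kg × 7.195 × 10^6 m/s)
λ = 2.76 × 10^-14 m

Since v = 2.4% of c < 10% of c, relativistic corrections are NOT significant and this non-relativistic result is a good approximation.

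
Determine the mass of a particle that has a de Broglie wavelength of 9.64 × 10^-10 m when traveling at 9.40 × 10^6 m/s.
7.31 × 10^-32 kg

From the de Broglie relation λ = h/(mv), we solve for m:

m = h/(λv)
m = (6.626 × 10^-34 J·s) / (9.64 × 10^-10 m × 9.40 × 10^6 m/s)
m = 7.31 × 10^-32 kg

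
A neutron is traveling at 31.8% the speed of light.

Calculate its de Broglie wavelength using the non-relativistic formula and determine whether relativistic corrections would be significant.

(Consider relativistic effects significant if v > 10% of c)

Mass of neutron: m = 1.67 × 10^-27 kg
Yes, relativistic corrections are needed.

Using the non-relativistic de Broglie formula λ = h/(mv):

v = 31.8% × c = 9.533 × 10^7 m/s

λ = h/(mv)
λ = (6.626 × 10^-34 J·s) / (1.67 × 10^-27 kg × 9.533 × 10^7 m/s)
λ = 4.16 × 10^-15 m

Since v = 31.8% of c > 10% of c, relativistic corrections ARE significant and the actual wavelength would differ from this non-relativistic estimate.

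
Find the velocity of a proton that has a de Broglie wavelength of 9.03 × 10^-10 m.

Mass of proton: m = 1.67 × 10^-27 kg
4.39 × 10^2 m/s

From the de Broglie relation λ = h/(mv), we solve for v:

v = h/(mλ)
v = (6.626 × 10^-34 J·s) / (1.67 × 10^-27 kg × 9.03 × 10^-10 m)
v = 4.39 × 10^2 m/s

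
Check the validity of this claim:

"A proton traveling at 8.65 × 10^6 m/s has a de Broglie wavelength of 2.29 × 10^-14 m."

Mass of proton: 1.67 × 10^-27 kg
False

The claim is incorrect.

Using λ = h/(mv):
λ = (6.626 × 10^-34 J·s) / (1.67 × 10^-27 kg × 8.65 × 10^6 m/s)
λ = 4.59 × 10^-14 m

The actual wavelength differs from the claimed 2.29 × 10^-14 m.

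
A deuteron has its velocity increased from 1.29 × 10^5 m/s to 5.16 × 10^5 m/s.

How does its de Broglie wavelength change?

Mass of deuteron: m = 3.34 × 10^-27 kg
The wavelength decreases by a factor of 4.

Using λ = h/(mv):

Initial wavelength: λ₁ = h/(mv₁) = 1.54 × 10^-12 m
Final wavelength: λ₂ = h/(mv₂) = 3.84 × 10^-13 m

Since λ ∝ 1/v, when velocity increases by a factor of 4, the wavelength decreases by a factor of 4.

λ₂/λ₁ = v₁/v₂ = 1/4

The wavelength decreases by a factor of 4.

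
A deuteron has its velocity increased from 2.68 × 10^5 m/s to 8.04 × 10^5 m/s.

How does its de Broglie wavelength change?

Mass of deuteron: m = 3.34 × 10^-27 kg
The wavelength decreases by a factor of 3.

Using λ = h/(mv):

Initial wavelength: λ₁ = h/(mv₁) = 7.40 × 10^-13 m
Final wavelength: λ₂ = h/(mv₂) = 2.47 × 10^-13 m

Since λ ∝ 1/v, when velocity increases by a factor of 3, the wavelength decreases by a factor of 3.

λ₂/λ₁ = v₁/v₂ = 1/3

The wavelength decreases by a factor of 3.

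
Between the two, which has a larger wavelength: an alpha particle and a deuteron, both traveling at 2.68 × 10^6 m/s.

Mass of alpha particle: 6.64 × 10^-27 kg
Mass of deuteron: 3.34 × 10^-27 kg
The deuteron has the longer wavelength.

Using λ = h/(mv), since both particles have the same velocity, the wavelength depends only on mass.

For alpha particle: λ₁ = h/(m₁v) = 3.72 × 10^-14 m
For deuteron: λ₂ = h/(m₂v) = 7.40 × 10^-14 m

Since λ ∝ 1/m at constant velocity, the lighter particle has the longer wavelength.

The deuteron has the longer de Broglie wavelength.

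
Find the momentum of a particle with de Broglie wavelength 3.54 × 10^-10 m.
1.87 × 10^-24 kg·m/s

From the de Broglie relation λ = h/p, we solve for p:

p = h/λ
p = (6.626 × 10^-34 J·s) / (3.54 × 10^-10 m)
p = 1.87 × 10^-24 kg·m/s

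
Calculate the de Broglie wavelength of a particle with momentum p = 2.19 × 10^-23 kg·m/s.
3.03 × 10^-11 m

Using the de Broglie relation λ = h/p:

λ = h/p
λ = (6.626 × 10^-34 J·s) / (2.19 × 10^-23 kg·m/s)
λ = 3.03 × 10^-11 m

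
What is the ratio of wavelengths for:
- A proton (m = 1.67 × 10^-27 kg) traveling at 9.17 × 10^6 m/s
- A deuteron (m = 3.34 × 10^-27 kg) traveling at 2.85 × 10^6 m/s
λ₁/λ₂ = 0.622

Using λ = h/(mv):

λ₁ = h/(m₁v₁) = 4.33 × 10^-14 m
λ₂ = h/(m₂v₂) = 6.96 × 10^-14 m

Ratio λ₁/λ₂ = (m₂v₂)/(m₁v₁)
         = (3.34 × 10^-27 kg × 2.85 × 10^6 m/s) / (1.67 × 10^-27 kg × 9.17 × 10^6 m/s)
         = 0.622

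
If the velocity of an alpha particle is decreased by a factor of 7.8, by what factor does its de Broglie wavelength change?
The wavelength increases by a factor of 7.8.

From λ = h/(mv), the wavelength is inversely proportional to velocity:

λ ∝ 1/v

If v → v/7.8, then λ → 7.8λ

When velocity is decreased by a factor of 7.8, the wavelength increases by a factor of 7.8.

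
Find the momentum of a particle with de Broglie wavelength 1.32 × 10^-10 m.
5.02 × 10^-24 kg·m/s

From the de Broglie relation λ = h/p, we solve for p:

p = h/λ
p = (6.626 × 10^-34 J·s) / (1.32 × 10^-10 m)
p = 5.02 × 10^-24 kg·m/s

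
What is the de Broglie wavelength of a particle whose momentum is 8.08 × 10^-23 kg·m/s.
8.20 × 10^-12 m

Using the de Broglie relation λ = h/p:

λ = h/p
λ = (6.626 × 10^-34 J·s) / (8.08 × 10^-23 kg·m/s)
λ = 8.20 × 10^-12 m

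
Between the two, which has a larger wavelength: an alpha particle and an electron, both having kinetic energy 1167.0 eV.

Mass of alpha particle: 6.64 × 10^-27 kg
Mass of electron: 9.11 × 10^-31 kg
The electron has the longer wavelength.

Using λ = h/√(2mKE):

For alpha particle: λ₁ = h/√(2m₁KE) = 4.20 × 10^-13 m
For electron: λ₂ = h/√(2m₂KE) = 3.59 × 10^-11 m

Since λ ∝ 1/√m at constant kinetic energy, the lighter particle has the longer wavelength.

The electron has the longer de Broglie wavelength.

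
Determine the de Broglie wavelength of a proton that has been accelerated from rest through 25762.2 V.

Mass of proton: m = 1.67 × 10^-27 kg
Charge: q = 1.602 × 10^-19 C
1.78 × 10^-13 m

When a particle is accelerated through voltage V, it gains kinetic energy KE = qV.

The de Broglie wavelength is then λ = h/√(2mqV):

λ = h/√(2mqV)
λ = (6.626 × 10^-34 J·s) / √(2 × 1.67 × 10^-27 kg × 1.602 × 10^-19 C × 25762.2 V)
λ = 1.78 × 10^-13 m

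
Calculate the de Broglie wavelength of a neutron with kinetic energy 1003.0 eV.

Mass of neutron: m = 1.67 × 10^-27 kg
9.04 × 10^-13 m

Using λ = h/√(2mKE):

First convert KE to Joules: KE = 1003.0 eV = 1.607 × 10^-16 J

λ = h/√(2mKE)
λ = (6.626 × 10^-34 J·s) / √(2 × 1.67 × 10^-27 kg × 1.607 × 10^-16 J)
λ = 9.04 × 10^-13 m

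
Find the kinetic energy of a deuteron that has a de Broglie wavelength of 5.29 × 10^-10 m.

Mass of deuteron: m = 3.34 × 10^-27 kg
2.35 × 10^-22 J (or 1.47 × 10^-3 eV)

From λ = h/√(2mKE), we solve for KE:

λ² = h²/(2mKE)
KE = h²/(2mλ²)
KE = (6.626 × 10^-34 J·s)² / (2 × 3.34 × 10^-27 kg × (5.29 × 10^-10 m)²)
KE = 2.35 × 10^-22 J
KE = 1.47 × 10^-3 eV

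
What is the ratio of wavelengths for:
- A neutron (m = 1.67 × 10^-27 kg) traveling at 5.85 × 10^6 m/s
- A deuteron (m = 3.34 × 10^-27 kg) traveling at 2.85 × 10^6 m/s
λ₁/λ₂ = 0.974

Using λ = h/(mv):

λ₁ = h/(m₁v₁) = 6.78 × 10^-14 m
λ₂ = h/(m₂v₂) = 6.96 × 10^-14 m

Ratio λ₁/λ₂ = (m₂v₂)/(m₁v₁)
         = (3.34 × 10^-27 kg × 2.85 × 10^6 m/s) / (1.67 × 10^-27 kg × 5.85 × 10^6 m/s)
         = 0.974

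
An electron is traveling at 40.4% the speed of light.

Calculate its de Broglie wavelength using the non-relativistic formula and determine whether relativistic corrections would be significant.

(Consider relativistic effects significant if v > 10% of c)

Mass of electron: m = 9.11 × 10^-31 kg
Yes, relativistic corrections are needed.

Using the non-relativistic de Broglie formula λ = h/(mv):

v = 40.4% × c = 1.211 × 10^8 m/s

λ = h/(mv)
λ = (6.626 × 10^-34 J·s) / (9.11 × 10^-31 kg × 1.211 × 10^8 m/s)
λ = 6.01 × 10^-12 m

Since v = 40.4% of c > 10% of c, relativistic corrections ARE significant and the actual wavelength would differ from this non-relativistic estimate.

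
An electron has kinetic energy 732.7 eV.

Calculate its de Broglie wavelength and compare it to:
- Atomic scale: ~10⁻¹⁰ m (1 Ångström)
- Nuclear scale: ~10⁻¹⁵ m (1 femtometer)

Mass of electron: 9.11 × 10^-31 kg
λ = 4.53 × 10^-11 m, which is between nuclear and atomic scales.

Using λ = h/√(2mKE):

KE = 732.7 eV = 1.174 × 10^-16 J

λ = h/√(2mKE)
λ = (6.626 × 10^-34 J·s) / √(2 × 9.11 × 10^-31 kg × 1.174 × 10^-16 J)
λ = 4.53 × 10^-11 m

Comparison:
- Atomic scale (10⁻¹⁰ m): λ is 0.45× this size
- Nuclear scale (10⁻¹⁵ m): λ is 4.5e+04× this size

The wavelength is between nuclear and atomic scales.

This wavelength is appropriate for probing atomic structure but too large for nuclear physics experiments.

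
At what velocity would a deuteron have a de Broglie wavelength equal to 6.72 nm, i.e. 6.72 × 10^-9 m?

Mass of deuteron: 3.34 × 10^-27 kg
2.95 × 10^1 m/s

From λ = h/(mv), solve for v:

v = h/(mλ)
v = (6.626 × 10^-34 J·s) / (3.34 × 10^-27 kg × 6.72 × 10^-9 m)
v = 2.95 × 10^1 m/s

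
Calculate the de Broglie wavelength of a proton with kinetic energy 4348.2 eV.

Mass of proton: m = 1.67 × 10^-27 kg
4.34 × 10^-13 m

Using λ = h/√(2mKE):

First convert KE to Joules: KE = 4348.2 eV = 6.967 × 10^-16 J

λ = h/√(2mKE)
λ = (6.626 × 10^-34 J·s) / √(2 × 1.67 × 10^-27 kg × 6.967 × 10^-16 J)
λ = 4.34 × 10^-13 m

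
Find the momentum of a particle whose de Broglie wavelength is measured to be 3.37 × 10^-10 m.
1.97 × 10^-24 kg·m/s

From the de Broglie relation λ = h/p, we solve for p:

p = h/λ
p = (6.626 × 10^-34 J·s) / (3.37 × 10^-10 m)
p = 1.97 × 10^-24 kg·m/s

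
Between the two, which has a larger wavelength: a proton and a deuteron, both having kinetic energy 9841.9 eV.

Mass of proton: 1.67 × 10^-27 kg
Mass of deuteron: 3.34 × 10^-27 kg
The proton has the longer wavelength.

Using λ = h/√(2mKE):

For proton: λ₁ = h/√(2m₁KE) = 2.89 × 10^-13 m
For deuteron: λ₂ = h/√(2m₂KE) = 2.04 × 10^-13 m

Since λ ∝ 1/√m at constant kinetic energy, the lighter particle has the longer wavelength.

The proton has the longer de Broglie wavelength.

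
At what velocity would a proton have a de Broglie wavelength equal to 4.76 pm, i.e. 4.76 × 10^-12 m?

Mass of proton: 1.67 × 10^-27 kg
8.34 × 10^4 m/s

From λ = h/(mv), solve for v:

v = h/(mλ)
v = (6.626 × 10^-34 J·s) / (1.67 × 10^-27 kg × 4.76 × 10^-12 m)
v = 8.34 × 10^4 m/s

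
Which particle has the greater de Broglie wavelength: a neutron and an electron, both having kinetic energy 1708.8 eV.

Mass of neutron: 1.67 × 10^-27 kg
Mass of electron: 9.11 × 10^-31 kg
The electron has the longer wavelength.

Using λ = h/√(2mKE):

For neutron: λ₁ = h/√(2m₁KE) = 6.93 × 10^-13 m
For electron: λ₂ = h/√(2m₂KE) = 2.97 × 10^-11 m

Since λ ∝ 1/√m at constant kinetic energy, the lighter particle has the longer wavelength.

The electron has the longer de Broglie wavelength.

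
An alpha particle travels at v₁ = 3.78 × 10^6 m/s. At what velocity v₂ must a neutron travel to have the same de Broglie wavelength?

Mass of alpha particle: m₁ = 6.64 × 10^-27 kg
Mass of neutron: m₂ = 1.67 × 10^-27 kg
v₂ = 1.50 × 10^7 m/s

For equal de Broglie wavelengths: λ₁ = λ₂

h/(m₁v₁) = h/(m₂v₂)
m₁v₁ = m₂v₂
v₂ = v₁ · (m₁/m₂)

v₂ = 3.78 × 10^6 m/s × (6.64 × 10^-27 kg / 1.67 × 10^-27 kg)
v₂ = 1.50 × 10^7 m/s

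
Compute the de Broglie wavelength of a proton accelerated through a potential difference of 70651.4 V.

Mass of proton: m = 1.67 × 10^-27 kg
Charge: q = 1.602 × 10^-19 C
1.08 × 10^-13 m

When a particle is accelerated through voltage V, it gains kinetic energy KE = qV.

The de Broglie wavelength is then λ = h/√(2mqV):

λ = h/√(2mqV)
λ = (6.626 × 10^-34 J·s) / √(2 × 1.67 × 10^-27 kg × 1.602 × 10^-19 C × 70651.4 V)
λ = 1.08 × 10^-13 m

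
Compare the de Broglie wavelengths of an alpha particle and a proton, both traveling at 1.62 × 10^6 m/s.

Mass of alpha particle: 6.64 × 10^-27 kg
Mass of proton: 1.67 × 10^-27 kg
The proton has the longer wavelength.

Using λ = h/(mv), since both particles have the same velocity, the wavelength depends only on mass.

For alpha particle: λ₁ = h/(m₁v) = 6.16 × 10^-14 m
For proton: λ₂ = h/(m₂v) = 2.45 × 10^-13 m

Since λ ∝ 1/m at constant velocity, the lighter particle has the longer wavelength.

The proton has the longer de Broglie wavelength.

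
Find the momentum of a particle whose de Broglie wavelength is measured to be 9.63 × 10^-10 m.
6.88 × 10^-25 kg·m/s

From the de Broglie relation λ = h/p, we solve for p:

p = h/λ
p = (6.626 × 10^-34 J·s) / (9.63 × 10^-10 m)
p = 6.88 × 10^-25 kg·m/s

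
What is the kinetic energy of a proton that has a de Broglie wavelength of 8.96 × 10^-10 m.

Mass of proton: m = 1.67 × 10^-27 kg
1.64 × 10^-22 J (or 1.02 × 10^-3 eV)

From λ = h/√(2mKE), we solve for KE:

λ² = h²/(2mKE)
KE = h²/(2mλ²)
KE = (6.626 × 10^-34 J·s)² / (2 × 1.67 × 10^-27 kg × (8.96 × 10^-10 m)²)
KE = 1.64 × 10^-22 J
KE = 1.02 × 10^-3 eV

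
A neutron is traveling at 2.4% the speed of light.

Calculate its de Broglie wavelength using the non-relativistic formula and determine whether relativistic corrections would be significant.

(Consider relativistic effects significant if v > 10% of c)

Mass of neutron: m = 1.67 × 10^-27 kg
No, relativistic corrections are not needed.

Using the non-relativistic de Broglie formula λ = h/(mv):

v = 2.4% × c = 7.195 × 10^6 m/s

λ = h/(mv)
λ = (6.626 × 10^-34 J·s) / (1.67 × 10^-27 kg × 7.195 × 10^6 m/s)
λ = 5.51 × 10^-14 m

Since v = 2.4% of c < 10% of c, relativistic corrections are NOT significant and this non-relativistic result is a good approximation.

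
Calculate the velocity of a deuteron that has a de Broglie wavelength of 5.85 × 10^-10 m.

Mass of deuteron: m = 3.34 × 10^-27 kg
3.39 × 10^2 m/s

From the de Broglie relation λ = h/(mv), we solve for v:

v = h/(mλ)
v = (6.626 × 10^-34 J·s) / (3.34 × 10^-27 kg × 5.85 × 10^-10 m)
v = 3.39 × 10^2 m/s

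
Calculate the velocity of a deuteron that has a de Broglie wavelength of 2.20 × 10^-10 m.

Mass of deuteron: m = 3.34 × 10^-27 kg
9.02 × 10^2 m/s

From the de Broglie relation λ = h/(mv), we solve for v:

v = h/(mλ)
v = (6.626 × 10^-34 J·s) / (3.34 × 10^-27 kg × 2.20 × 10^-10 m)
v = 9.02 × 10^2 m/s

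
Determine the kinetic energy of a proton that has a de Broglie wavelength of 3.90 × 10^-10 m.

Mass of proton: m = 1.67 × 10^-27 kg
8.64 × 10^-22 J (or 5.39 × 10^-3 eV)

From λ = h/√(2mKE), we solve for KE:

λ² = h²/(2mKE)
KE = h²/(2mλ²)
KE = (6.626 × 10^-34 J·s)² / (2 × 1.67 × 10^-27 kg × (3.90 × 10^-10 m)²)
KE = 8.64 × 10^-22 J
KE = 5.39 × 10^-3 eV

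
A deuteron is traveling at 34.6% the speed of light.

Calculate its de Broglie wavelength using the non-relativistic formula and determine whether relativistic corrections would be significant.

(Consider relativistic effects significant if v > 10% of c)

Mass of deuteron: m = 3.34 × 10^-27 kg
Yes, relativistic corrections are needed.

Using the non-relativistic de Broglie formula λ = h/(mv):

v = 34.6% × c = 1.037 × 10^8 m/s

λ = h/(mv)
λ = (6.626 × 10^-34 J·s) / (3.34 × 10^-27 kg × 1.037 × 10^8 m/s)
λ = 1.91 × 10^-15 m

Since v = 34.6% of c > 10% of c, relativistic corrections ARE significant and the actual wavelength would differ from this non-relativistic estimate.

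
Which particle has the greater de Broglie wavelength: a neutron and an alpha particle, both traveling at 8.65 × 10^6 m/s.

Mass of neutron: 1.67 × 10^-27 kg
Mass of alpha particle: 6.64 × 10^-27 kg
The neutron has the longer wavelength.

Using λ = h/(mv), since both particles have the same velocity, the wavelength depends only on mass.

For neutron: λ₁ = h/(m₁v) = 4.59 × 10^-14 m
For alpha particle: λ₂ = h/(m₂v) = 1.15 × 10^-14 m

Since λ ∝ 1/m at constant velocity, the lighter particle has the longer wavelength.

The neutron has the longer de Broglie wavelength.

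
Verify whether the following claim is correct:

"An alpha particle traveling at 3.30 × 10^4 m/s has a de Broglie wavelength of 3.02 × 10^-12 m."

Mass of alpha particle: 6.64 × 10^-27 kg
True

The claim is correct.

Using λ = h/(mv):
λ = (6.626 × 10^-34 J·s) / (6.64 × 10^-27 kg × 3.30 × 10^4 m/s)
λ = 3.02 × 10^-12 m

This matches the claimed value.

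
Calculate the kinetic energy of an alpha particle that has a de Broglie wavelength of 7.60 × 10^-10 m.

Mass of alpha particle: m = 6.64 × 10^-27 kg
5.72 × 10^-23 J (or 3.57 × 10^-4 eV)

From λ = h/√(2mKE), we solve for KE:

λ² = h²/(2mKE)
KE = h²/(2mλ²)
KE = (6.626 × 10^-34 J·s)² / (2 × 6.64 × 10^-27 kg × (7.60 × 10^-10 m)²)
KE = 5.72 × 10^-23 J
KE = 3.57 × 10^-4 eV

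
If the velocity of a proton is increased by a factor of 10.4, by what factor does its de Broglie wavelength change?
The wavelength decreases by a factor of 10.4.

From λ = h/(mv), the wavelength is inversely proportional to velocity:

λ ∝ 1/v

If v → 10.4v, then λ → λ/10.4

When velocity is increased by a factor of 10.4, the wavelength decreases by a factor of 10.4.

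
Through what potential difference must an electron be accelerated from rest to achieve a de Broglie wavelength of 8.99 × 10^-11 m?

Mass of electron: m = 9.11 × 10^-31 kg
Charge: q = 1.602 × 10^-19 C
186 V

From λ = h/√(2mqV), we solve for V:

λ² = h²/(2mqV)
V = h²/(2mqλ²)
V = (6.626 × 10^-34 J·s)² / (2 × 9.11 × 10^-31 kg × 1.602 × 10^-19 C × (8.99 × 10^-11 m)²)
V = 186 V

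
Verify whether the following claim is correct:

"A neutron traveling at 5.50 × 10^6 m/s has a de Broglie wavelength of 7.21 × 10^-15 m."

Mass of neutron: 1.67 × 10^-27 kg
False

The claim is incorrect.

Using λ = h/(mv):
λ = (6.626 × 10^-34 J·s) / (1.67 × 10^-27 kg × 5.50 × 10^6 m/s)
λ = 7.21 × 10^-14 m

The actual wavelength differs from the claimed 7.21 × 10^-15 m.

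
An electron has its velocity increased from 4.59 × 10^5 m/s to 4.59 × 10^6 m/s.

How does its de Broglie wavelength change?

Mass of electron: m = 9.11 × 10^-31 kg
The wavelength decreases by a factor of 10.

Using λ = h/(mv):

Initial wavelength: λ₁ = h/(mv₁) = 1.58 × 10^-9 m
Final wavelength: λ₂ = h/(mv₂) = 1.58 × 10^-10 m

Since λ ∝ 1/v, when velocity increases by a factor of 10, the wavelength decreases by a factor of 10.

λ₂/λ₁ = v₁/v₂ = 1/10

The wavelength decreases by a factor of 10.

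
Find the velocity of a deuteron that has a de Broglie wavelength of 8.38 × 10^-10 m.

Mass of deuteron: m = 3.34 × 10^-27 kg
2.37 × 10^2 m/s

From the de Broglie relation λ = h/(mv), we solve for v:

v = h/(mλ)
v = (6.626 × 10^-34 J·s) / (3.34 × 10^-27 kg × 8.38 × 10^-10 m)
v = 2.37 × 10^2 m/s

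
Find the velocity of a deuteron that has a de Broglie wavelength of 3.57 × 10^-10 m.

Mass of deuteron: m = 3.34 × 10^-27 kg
5.56 × 10^2 m/s

From the de Broglie relation λ = h/(mv), we solve for v:

v = h/(mλ)
v = (6.626 × 10^-34 J·s) / (3.34 × 10^-27 kg × 3.57 × 10^-10 m)
v = 5.56 × 10^2 m/s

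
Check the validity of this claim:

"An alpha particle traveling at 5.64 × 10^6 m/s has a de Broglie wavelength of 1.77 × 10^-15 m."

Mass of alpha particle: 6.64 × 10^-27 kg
False

The claim is incorrect.

Using λ = h/(mv):
λ = (6.626 × 10^-34 J·s) / (6.64 × 10^-27 kg × 5.64 × 10^6 m/s)
λ = 1.77 × 10^-14 m

The actual wavelength differs from the claimed 1.77 × 10^-15 m.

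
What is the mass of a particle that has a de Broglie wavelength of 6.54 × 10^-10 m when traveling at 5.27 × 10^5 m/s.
1.92 × 10^-30 kg

From the de Broglie relation λ = h/(mv), we solve for m:

m = h/(λv)
m = (6.626 × 10^-34 J·s) / (6.54 × 10^-10 m × 5.27 × 10^5 m/s)
m = 1.92 × 10^-30 kg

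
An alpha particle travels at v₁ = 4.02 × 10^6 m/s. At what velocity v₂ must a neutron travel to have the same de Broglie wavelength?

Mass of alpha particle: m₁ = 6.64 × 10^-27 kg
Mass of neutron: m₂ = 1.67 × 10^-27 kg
v₂ = 1.60 × 10^7 m/s

For equal de Broglie wavelengths: λ₁ = λ₂

h/(m₁v₁) = h/(m₂v₂)
m₁v₁ = m₂v₂
v₂ = v₁ · (m₁/m₂)

v₂ = 4.02 × 10^6 m/s × (6.64 × 10^-27 kg / 1.67 × 10^-27 kg)
v₂ = 1.60 × 10^7 m/s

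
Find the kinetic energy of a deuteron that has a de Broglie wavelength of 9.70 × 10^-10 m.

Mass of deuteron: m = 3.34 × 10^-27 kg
6.99 × 10^-23 J (or 4.36 × 10^-4 eV)

From λ = h/√(2mKE), we solve for KE:

λ² = h²/(2mKE)
KE = h²/(2mλ²)
KE = (6.626 × 10^-34 J·s)² / (2 × 3.34 × 10^-27 kg × (9.70 × 10^-10 m)²)
KE = 6.99 × 10^-23 J
KE = 4.36 × 10^-4 eV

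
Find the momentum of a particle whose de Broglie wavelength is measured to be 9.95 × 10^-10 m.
6.66 × 10^-25 kg·m/s

From the de Broglie relation λ = h/p, we solve for p:

p = h/λ
p = (6.626 × 10^-34 J·s) / (9.95 × 10^-10 m)
p = 6.66 × 10^-25 kg·m/s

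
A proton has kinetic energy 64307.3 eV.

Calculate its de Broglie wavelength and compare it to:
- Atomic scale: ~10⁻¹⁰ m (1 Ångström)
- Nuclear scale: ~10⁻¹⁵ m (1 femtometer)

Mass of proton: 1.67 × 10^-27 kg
λ = 1.13 × 10^-13 m, which is between nuclear and atomic scales.

Using λ = h/√(2mKE):

KE = 64307.3 eV = 1.030 × 10^-14 J

λ = h/√(2mKE)
λ = (6.626 × 10^-34 J·s) / √(2 × 1.67 × 10^-27 kg × 1.030 × 10^-14 J)
λ = 1.13 × 10^-13 m

Comparison:
- Atomic scale (10⁻¹⁰ m): λ is 0.0011× this size
- Nuclear scale (10⁻¹⁵ m): λ is 1.1e+02× this size

The wavelength is between nuclear and atomic scales.

This wavelength is appropriate for probing atomic structure but too large for nuclear physics experiments.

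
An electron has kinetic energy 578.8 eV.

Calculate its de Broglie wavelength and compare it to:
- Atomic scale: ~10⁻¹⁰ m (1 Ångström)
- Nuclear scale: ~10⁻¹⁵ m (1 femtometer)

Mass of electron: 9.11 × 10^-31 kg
λ = 5.10 × 10^-11 m, which is between nuclear and atomic scales.

Using λ = h/√(2mKE):

KE = 578.8 eV = 9.273 × 10^-17 J

λ = h/√(2mKE)
λ = (6.626 × 10^-34 J·s) / √(2 × 9.11 × 10^-31 kg × 9.273 × 10^-17 J)
λ = 5.10 × 10^-11 m

Comparison:
- Atomic scale (10⁻¹⁰ m): λ is 0.51× this size
- Nuclear scale (10⁻¹⁵ m): λ is 5.1e+04× this size

The wavelength is between nuclear and atomic scales.

This wavelength is appropriate for probing atomic structure but too large for nuclear physics experiments.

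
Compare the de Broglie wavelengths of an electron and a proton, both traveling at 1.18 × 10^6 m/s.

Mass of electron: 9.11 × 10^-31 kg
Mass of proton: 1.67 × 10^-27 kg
The electron has the longer wavelength.

Using λ = h/(mv), since both particles have the same velocity, the wavelength depends only on mass.

For electron: λ₁ = h/(m₁v) = 6.16 × 10^-10 m
For proton: λ₂ = h/(m₂v) = 3.36 × 10^-13 m

Since λ ∝ 1/m at constant velocity, the lighter particle has the longer wavelength.

The electron has the longer de Broglie wavelength.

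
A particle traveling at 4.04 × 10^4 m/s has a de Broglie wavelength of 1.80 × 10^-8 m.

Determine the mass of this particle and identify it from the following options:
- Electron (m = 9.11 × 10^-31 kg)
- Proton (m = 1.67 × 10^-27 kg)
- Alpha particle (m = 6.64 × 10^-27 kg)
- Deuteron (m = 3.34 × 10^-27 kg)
The particle is an electron.

From λ = h/(mv), solve for mass:

m = h/(λv)
m = (6.626 × 10^-34 J·s) / (1.80 × 10^-8 m × 4.04 × 10^4 m/s)
m = 9.11 × 10^-31 kg

Comparing with the listed masses, this is closest to an electron.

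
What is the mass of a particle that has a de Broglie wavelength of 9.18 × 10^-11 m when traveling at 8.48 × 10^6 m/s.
8.51 × 10^-31 kg

From the de Broglie relation λ = h/(mv), we solve for m:

m = h/(λv)
m = (6.626 × 10^-34 J·s) / (9.18 × 10^-11 m × 8.48 × 10^6 m/s)
m = 8.51 × 10^-31 kg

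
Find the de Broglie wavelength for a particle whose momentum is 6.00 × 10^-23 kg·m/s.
1.10 × 10^-11 m

Using the de Broglie relation λ = h/p:

λ = h/p
λ = (6.626 × 10^-34 J·s) / (6.00 × 10^-23 kg·m/s)
λ = 1.10 × 10^-11 m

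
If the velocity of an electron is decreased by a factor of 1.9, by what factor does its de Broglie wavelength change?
The wavelength increases by a factor of 1.9.

From λ = h/(mv), the wavelength is inversely proportional to velocity:

λ ∝ 1/v

If v → v/1.9, then λ → 1.9λ

When velocity is decreased by a factor of 1.9, the wavelength increases by a factor of 1.9.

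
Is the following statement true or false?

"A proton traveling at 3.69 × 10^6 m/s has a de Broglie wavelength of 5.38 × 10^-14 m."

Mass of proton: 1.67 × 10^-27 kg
False

The claim is incorrect.

Using λ = h/(mv):
λ = (6.626 × 10^-34 J·s) / (1.67 × 10^-27 kg × 3.69 × 10^6 m/s)
λ = 1.08 × 10^-13 m

The actual wavelength differs from the claimed 5.38 × 10^-14 m.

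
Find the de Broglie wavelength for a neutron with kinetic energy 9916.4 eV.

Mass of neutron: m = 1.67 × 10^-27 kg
2.88 × 10^-13 m

Using λ = h/√(2mKE):

First convert KE to Joules: KE = 9916.4 eV = 1.589 × 10^-15 J

λ = h/√(2mKE)
λ = (6.626 × 10^-34 J·s) / √(2 × 1.67 × 10^-27 kg × 1.589 × 10^-15 J)
λ = 2.88 × 10^-13 m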